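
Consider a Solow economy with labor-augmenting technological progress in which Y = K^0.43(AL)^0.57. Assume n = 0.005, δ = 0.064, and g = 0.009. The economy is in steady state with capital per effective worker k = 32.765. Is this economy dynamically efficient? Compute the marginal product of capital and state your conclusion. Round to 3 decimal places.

Capital per effective worker breaks even when investment replaces (n + g + δ)·k; here n + g + δ = 0.078.
MPK = 0.43·k^(0.43−1) = 0.43·32.765^(-0.57) ≈ 0.0588.
MPK < 0.078, so the economy is dynamically inefficient (over-saving).

dynamically inefficient; MPK ≈ 0.059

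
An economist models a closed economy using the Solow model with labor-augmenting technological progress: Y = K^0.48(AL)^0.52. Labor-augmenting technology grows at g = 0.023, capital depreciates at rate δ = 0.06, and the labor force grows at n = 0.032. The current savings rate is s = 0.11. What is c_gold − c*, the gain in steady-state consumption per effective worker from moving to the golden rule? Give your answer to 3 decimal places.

The effective depreciation rate is n + g + δ = 0.032 + 0.023 + 0.06 = 0.115.
Current steady state (s = 0.11): k* = (0.11/0.115)^(1/0.52) ≈ 0.9181, y* = 0.9181^0.48 ≈ 0.9598, c* = (1−0.11)·0.9598 ≈ 0.8542.
Setting f'(k) = n+g+δ gives 0.48·k^(0.48−1) = 0.115, hence k_gold = (0.48/0.115)^(1/0.52) ≈ 15.6082.
y_gold = 15.6082^0.48 ≈ 3.7395, c_gold = y_gold − 0.115·k_gold ≈ 1.9445.
Gain: Δc = 1.9445 − 0.8542 ≈ 1.0903.

Δc ≈ 1.090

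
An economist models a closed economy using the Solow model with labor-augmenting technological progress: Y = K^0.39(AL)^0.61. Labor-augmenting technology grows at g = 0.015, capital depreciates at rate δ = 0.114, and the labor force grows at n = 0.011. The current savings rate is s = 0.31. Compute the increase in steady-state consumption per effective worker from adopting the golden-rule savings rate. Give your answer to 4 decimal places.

Δc ≈ 0.0273

Capital per effective worker breaks even when investment replaces (n + g + δ)·k; here n + g + δ = 0.14.
Current steady state (s = 0.31): k* = (0.31/0.14)^(1/0.61) ≈ 3.6809, y* = 3.6809^0.39 ≈ 1.6624, c* = (1−0.31)·1.6624 ≈ 1.1470.
Setting f'(k) = n+g+δ gives 0.39·k^(0.39−1) = 0.14, hence k_gold = (0.39/0.14)^(1/0.61) ≈ 5.3630.
y_gold = 5.3630^0.39 ≈ 1.9252, c_gold = y_gold − 0.14·k_gold ≈ 1.1743.
Gain: Δc = 1.1743 − 1.1470 ≈ 0.0273.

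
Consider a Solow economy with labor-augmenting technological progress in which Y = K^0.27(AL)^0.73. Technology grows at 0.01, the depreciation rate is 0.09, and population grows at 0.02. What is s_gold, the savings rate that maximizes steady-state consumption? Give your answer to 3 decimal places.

s_gold = 0.270

The effective depreciation rate is n + g + δ = 0.02 + 0.01 + 0.09 = 0.12.
At the golden rule MPK = n+g+δ, and in any Cobb-Douglas steady state s = (n+g+δ)·k/y = MPK·k/y = capital's share 0.27.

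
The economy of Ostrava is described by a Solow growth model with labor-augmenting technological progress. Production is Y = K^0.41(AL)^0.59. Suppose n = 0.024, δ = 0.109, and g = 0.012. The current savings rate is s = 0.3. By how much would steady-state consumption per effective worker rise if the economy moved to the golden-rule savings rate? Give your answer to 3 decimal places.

Δc ≈ 0.055

n + g + δ = 0.024 + 0.012 + 0.109 = 0.145.
Current steady state (s = 0.3): k* = (0.3/0.145)^(1/0.59) ≈ 3.4291, y* = 3.4291^0.41 ≈ 1.6574, c* = (1−0.3)·1.6574 ≈ 1.1602.
Setting f'(k) = n+g+δ gives 0.41·k^(0.41−1) = 0.145, hence k_gold = (0.41/0.145)^(1/0.59) ≈ 5.8225.
y_gold = 5.8225^0.41 ≈ 2.0592, c_gold = y_gold − 0.145·k_gold ≈ 1.2149.
Gain: Δc = 1.2149 − 1.1602 ≈ 0.0548.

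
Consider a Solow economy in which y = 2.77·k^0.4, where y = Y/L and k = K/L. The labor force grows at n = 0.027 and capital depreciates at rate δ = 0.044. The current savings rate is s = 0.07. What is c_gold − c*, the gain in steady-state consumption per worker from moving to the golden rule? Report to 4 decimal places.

Capital per worker breaks even when investment replaces (n + δ)·k; here n + δ = 0.071.
Current steady state (s = 0.07): k* = (0.07·2.77/0.071)^(1/0.6) ≈ 5.3358, y* = 2.77·5.3358^0.4 ≈ 5.4120, c* = (1−0.07)·5.4120 ≈ 5.0332.
Golden rule sets MPK = n+δ: 0.4·2.77·k^(0.4−1) = 0.071, so k_gold = (0.4·2.77/0.071)^(1/0.6) ≈ 97.4546.
y_gold = 2.77·97.4546^0.4 ≈ 17.2982, c_gold = y_gold − 0.071·k_gold ≈ 10.3789.
Gain: Δc = 10.3789 − 5.0332 ≈ 5.3457.

Δc ≈ 5.3457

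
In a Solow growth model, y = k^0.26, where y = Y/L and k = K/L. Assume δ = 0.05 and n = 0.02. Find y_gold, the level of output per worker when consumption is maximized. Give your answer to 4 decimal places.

Capital per worker breaks even when investment replaces (n + δ)·k; here n + δ = 0.07.
Maximizing c = f(k) − (n+δ)·k gives f'(k) = n+δ, i.e. 0.26·k^(0.26−1) = 0.07, so k_gold = (0.26/0.07)^(1/0.74) ≈ 5.8898.
Output: y_gold = k_gold^0.26 = 5.8898^0.26 ≈ 1.5857.

y_gold ≈ 1.5857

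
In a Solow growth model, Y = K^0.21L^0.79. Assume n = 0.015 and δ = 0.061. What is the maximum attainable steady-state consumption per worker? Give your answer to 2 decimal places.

c_gold ≈ 1.04

n + δ = 0.015 + 0.061 = 0.076.
At the golden rule the marginal product of capital equals n+δ: 0.21·k^(0.21−1) = 0.076. Solving, k_gold = (0.21/0.076)^(1/0.79) ≈ 3.6203.
y_gold = 3.6203^0.21 ≈ 1.3102.
c_gold = y_gold − (n+δ)·k_gold = 1.3102 − 0.076·3.6203 ≈ 1.0351.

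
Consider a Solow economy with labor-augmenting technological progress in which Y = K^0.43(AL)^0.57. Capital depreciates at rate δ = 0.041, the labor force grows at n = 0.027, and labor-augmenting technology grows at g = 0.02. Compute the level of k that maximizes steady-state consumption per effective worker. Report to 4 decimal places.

Break-even investment rate: n + g + δ = 0.027 + 0.02 + 0.041 = 0.088.
Maximizing c = f(k) − (n+g+δ)·k gives f'(k) = n+g+δ, i.e. 0.43·k^(0.43−1) = 0.088, so k_gold = (0.43/0.088)^(1/0.57) ≈ 16.1714.

k_gold ≈ 16.1714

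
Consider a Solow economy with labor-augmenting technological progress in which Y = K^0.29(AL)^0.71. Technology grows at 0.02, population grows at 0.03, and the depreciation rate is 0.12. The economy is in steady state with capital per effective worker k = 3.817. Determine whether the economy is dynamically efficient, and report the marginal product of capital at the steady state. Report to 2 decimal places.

Break-even investment rate: n + g + δ = 0.03 + 0.02 + 0.12 = 0.17.
MPK = 0.29·k^(0.29−1) = 0.29·3.817^(-0.71) ≈ 0.1120.
MPK < 0.17, so the economy is dynamically inefficient (over-saving).

dynamically inefficient; MPK ≈ 0.11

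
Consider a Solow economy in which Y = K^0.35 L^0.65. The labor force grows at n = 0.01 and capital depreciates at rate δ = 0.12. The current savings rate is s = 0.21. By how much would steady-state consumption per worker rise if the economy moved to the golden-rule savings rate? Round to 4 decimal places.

Δc ≈ 0.0852

Capital per worker breaks even when investment replaces (n + δ)·k; here n + δ = 0.13.
Current steady state (s = 0.21): k* = (0.21/0.13)^(1/0.65) ≈ 2.0913, y* = 2.0913^0.35 ≈ 1.2946, c* = (1−0.21)·1.2946 ≈ 1.0228.
Golden rule sets MPK = n+δ: 0.35·k^(0.35−1) = 0.13, so k_gold = (0.35/0.13)^(1/0.65) ≈ 4.5891.
y_gold = 4.5891^0.35 ≈ 1.7045, c_gold = y_gold − 0.13·k_gold ≈ 1.1079.
Gain: Δc = 1.1079 − 1.0228 ≈ 0.0852.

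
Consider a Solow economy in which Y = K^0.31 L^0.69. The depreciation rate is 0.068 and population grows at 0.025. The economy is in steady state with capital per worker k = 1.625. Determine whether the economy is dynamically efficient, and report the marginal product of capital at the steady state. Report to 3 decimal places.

dynamically efficient; MPK ≈ 0.222

Capital per worker breaks even when investment replaces (n + δ)·k; here n + δ = 0.093.
MPK = 0.31·k^(0.31−1) = 0.31·1.625^(-0.69) ≈ 0.2218.
MPK > 0.093, so the economy is dynamically efficient (under-saving).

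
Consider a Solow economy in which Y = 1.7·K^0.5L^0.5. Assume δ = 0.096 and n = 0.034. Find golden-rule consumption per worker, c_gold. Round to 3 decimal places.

c_gold ≈ 5.558

n + δ = 0.034 + 0.096 = 0.13.
Golden rule sets MPK = n+δ: 0.5·1.7·k^(0.5−1) = 0.13, so k_gold = (0.5·1.7/0.13)^(1/0.5) ≈ 42.7515.
y_gold = 1.7·42.7515^0.5 ≈ 11.1154.
c_gold = y_gold − (n+δ)·k_gold = 11.1154 − 0.13·42.7515 ≈ 5.5577.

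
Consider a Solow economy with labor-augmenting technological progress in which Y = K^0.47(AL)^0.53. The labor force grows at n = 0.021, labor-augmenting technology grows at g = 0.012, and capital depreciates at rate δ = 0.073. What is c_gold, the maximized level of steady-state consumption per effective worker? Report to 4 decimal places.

c_gold ≈ 1.9854

n + g + δ = 0.021 + 0.012 + 0.073 = 0.106.
Maximizing c = f(k) − (n+g+δ)·k gives f'(k) = n+g+δ, i.e. 0.47·k^(0.47−1) = 0.106, so k_gold = (0.47/0.106)^(1/0.53) ≈ 16.6097.
y_gold = 16.6097^0.47 ≈ 3.7460.
c_gold = y_gold − (n+g+δ)·k_gold = 3.7460 − 0.106·16.6097 ≈ 1.9854.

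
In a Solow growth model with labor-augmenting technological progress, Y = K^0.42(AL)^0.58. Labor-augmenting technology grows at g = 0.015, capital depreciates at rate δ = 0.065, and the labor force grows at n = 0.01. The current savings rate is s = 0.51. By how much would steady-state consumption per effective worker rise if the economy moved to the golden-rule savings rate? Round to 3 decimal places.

Δc ≈ 0.049

Capital per effective worker breaks even when investment replaces (n + g + δ)·k; here n + g + δ = 0.09.
Current steady state (s = 0.51): k* = (0.51/0.09)^(1/0.58) ≈ 19.8994, y* = 19.8994^0.42 ≈ 3.5117, c* = (1−0.51)·3.5117 ≈ 1.7207.
Setting f'(k) = n+g+δ gives 0.42·k^(0.42−1) = 0.09, hence k_gold = (0.42/0.09)^(1/0.58) ≈ 14.2384.
y_gold = 14.2384^0.42 ≈ 3.0511, c_gold = y_gold − 0.09·k_gold ≈ 1.7696.
Gain: Δc = 1.7696 − 1.7207 ≈ 0.0489.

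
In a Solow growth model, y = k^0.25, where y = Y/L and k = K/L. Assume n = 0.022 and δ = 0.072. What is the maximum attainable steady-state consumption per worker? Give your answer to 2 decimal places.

c_gold ≈ 1.04

The effective depreciation rate is n + δ = 0.022 + 0.072 = 0.094.
Setting f'(k) = n+δ gives 0.25·k^(0.25−1) = 0.094, hence k_gold = (0.25/0.094)^(1/0.75) ≈ 3.6848.
y_gold = 3.6848^0.25 ≈ 1.3855.
c_gold = y_gold − (n+δ)·k_gold = 1.3855 − 0.094·3.6848 ≈ 1.0391.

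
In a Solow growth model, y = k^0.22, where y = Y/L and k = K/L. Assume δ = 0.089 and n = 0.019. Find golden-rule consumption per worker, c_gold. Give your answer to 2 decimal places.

c_gold ≈ 0.95

The effective depreciation rate is n + δ = 0.019 + 0.089 = 0.108.
Setting f'(k) = n+δ gives 0.22·k^(0.22−1) = 0.108, hence k_gold = (0.22/0.108)^(1/0.78) ≈ 2.4897.
y_gold = 2.4897^0.22 ≈ 1.2222.
c_gold = y_gold − (n+δ)·k_gold = 1.2222 − 0.108·2.4897 ≈ 0.9533.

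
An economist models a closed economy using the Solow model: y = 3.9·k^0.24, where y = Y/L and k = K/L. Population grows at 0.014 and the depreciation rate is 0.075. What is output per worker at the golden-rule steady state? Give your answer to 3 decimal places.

The effective depreciation rate is n + δ = 0.014 + 0.075 = 0.089.
At the golden rule the marginal product of capital equals n+δ: 0.24·3.9·k^(0.24−1) = 0.089. Solving, k_gold = (0.24·3.9/0.089)^(1/0.76) ≈ 22.1099.
Output: y_gold = 3.9·k_gold^0.24 = 3.9·22.1099^0.24 ≈ 8.1991.

y_gold ≈ 8.199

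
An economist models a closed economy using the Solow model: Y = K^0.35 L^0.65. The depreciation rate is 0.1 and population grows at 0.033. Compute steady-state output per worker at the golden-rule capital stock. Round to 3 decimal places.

Capital per worker breaks even when investment replaces (n + δ)·k; here n + δ = 0.133.
Setting f'(k) = n+δ gives 0.35·k^(0.35−1) = 0.133, hence k_gold = (0.35/0.133)^(1/0.65) ≈ 4.4308.
Output: y_gold = k_gold^0.35 = 4.4308^0.35 ≈ 1.6837.

y_gold ≈ 1.684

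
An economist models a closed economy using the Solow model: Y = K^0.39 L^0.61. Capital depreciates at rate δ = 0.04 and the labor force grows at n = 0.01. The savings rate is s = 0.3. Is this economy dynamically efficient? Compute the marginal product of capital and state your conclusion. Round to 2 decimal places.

dynamically efficient; MPK ≈ 0.07

n + δ = 0.01 + 0.04 = 0.05.
Steady-state k*: s·k^0.39 = 0.05·k gives k* = (0.3/0.05)^(1/0.61) ≈ 18.8650.
MPK = 0.39·18.8650^(-0.61) ≈ 0.0650.
MPK > n+δ = 0.05, so the economy is dynamically efficient (under-saving).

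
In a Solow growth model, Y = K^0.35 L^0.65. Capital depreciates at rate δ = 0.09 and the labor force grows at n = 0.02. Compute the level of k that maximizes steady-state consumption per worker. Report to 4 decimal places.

Break-even investment rate: n + δ = 0.02 + 0.09 = 0.11.
Setting f'(k) = n+δ gives 0.35·k^(0.35−1) = 0.11, hence k_gold = (0.35/0.11)^(1/0.65) ≈ 5.9340.

k_gold ≈ 5.9340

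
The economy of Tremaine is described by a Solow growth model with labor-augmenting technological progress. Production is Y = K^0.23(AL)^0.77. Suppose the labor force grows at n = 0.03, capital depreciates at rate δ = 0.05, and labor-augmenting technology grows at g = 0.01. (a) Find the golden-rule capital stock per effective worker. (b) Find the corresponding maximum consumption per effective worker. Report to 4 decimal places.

(a) k_gold ≈ 3.3822; (b) c_gold ≈ 1.0191

The effective depreciation rate is n + g + δ = 0.03 + 0.01 + 0.05 = 0.09.
Setting f'(k) = n+g+δ gives 0.23·k^(0.23−1) = 0.09, hence k_gold = (0.23/0.09)^(1/0.77) ≈ 3.3822.
y_gold = 3.3822^0.23 ≈ 1.3235; c_gold = y_gold − 0.09·k_gold ≈ 1.0191.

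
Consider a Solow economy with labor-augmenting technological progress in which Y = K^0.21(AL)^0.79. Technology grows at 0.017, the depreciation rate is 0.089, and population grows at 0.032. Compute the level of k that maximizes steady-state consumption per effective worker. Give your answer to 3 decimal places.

Break-even investment rate: n + g + δ = 0.032 + 0.017 + 0.089 = 0.138.
Setting f'(k) = n+g+δ gives 0.21·k^(0.21−1) = 0.138, hence k_gold = (0.21/0.138)^(1/0.79) ≈ 1.7014.

k_gold ≈ 1.701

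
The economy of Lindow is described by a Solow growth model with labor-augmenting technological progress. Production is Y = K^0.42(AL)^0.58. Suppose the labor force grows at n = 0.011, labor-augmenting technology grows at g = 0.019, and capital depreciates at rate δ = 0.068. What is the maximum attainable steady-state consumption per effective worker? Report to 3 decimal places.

Break-even investment rate: n + g + δ = 0.011 + 0.019 + 0.068 = 0.098.
Golden rule sets MPK = n+g+δ: 0.42·k^(0.42−1) = 0.098, so k_gold = (0.42/0.098)^(1/0.58) ≈ 12.2941.
y_gold = 12.2941^0.42 ≈ 2.8686.
c_gold = y_gold − (n+g+δ)·k_gold = 2.8686 − 0.098·12.2941 ≈ 1.6638.

c_gold ≈ 1.664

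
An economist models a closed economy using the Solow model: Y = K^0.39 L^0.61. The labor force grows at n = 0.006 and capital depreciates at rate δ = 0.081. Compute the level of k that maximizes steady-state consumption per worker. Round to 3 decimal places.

Capital per worker breaks even when investment replaces (n + δ)·k; here n + δ = 0.087.
Maximizing c = f(k) − (n+δ)·k gives f'(k) = n+δ, i.e. 0.39·k^(0.39−1) = 0.087, so k_gold = (0.39/0.087)^(1/0.61) ≈ 11.6979.

k_gold ≈ 11.698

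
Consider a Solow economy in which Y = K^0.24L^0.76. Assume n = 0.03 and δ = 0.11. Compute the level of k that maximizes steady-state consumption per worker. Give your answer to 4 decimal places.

The effective depreciation rate is n + δ = 0.03 + 0.11 = 0.14.
At the golden rule the marginal product of capital equals n+δ: 0.24·k^(0.24−1) = 0.14. Solving, k_gold = (0.24/0.14)^(1/0.76) ≈ 2.0324.

k_gold ≈ 2.0324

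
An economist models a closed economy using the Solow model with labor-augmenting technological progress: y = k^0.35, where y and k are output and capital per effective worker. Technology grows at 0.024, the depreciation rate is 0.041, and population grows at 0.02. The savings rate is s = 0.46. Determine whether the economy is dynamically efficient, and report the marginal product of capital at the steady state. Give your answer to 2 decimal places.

Break-even investment rate: n + g + δ = 0.02 + 0.024 + 0.041 = 0.085.
Steady-state k*: s·k^0.35 = 0.085·k gives k* = (0.46/0.085)^(1/0.65) ≈ 13.4343.
MPK = 0.35·13.4343^(-0.65) ≈ 0.0647.
MPK < n+g+δ = 0.085, so the economy is dynamically inefficient (over-saving).

dynamically inefficient; MPK ≈ 0.06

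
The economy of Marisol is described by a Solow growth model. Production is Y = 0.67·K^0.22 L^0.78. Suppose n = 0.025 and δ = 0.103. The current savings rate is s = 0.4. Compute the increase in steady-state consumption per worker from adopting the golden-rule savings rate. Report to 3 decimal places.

The effective depreciation rate is n + δ = 0.025 + 0.103 = 0.128.
Current steady state (s = 0.4): k* = (0.4·0.67/0.128)^(1/0.78) ≈ 2.5789, y* = 0.67·2.5789^0.22 ≈ 0.8253, c* = (1−0.4)·0.8253 ≈ 0.4952.
Golden rule sets MPK = n+δ: 0.22·0.67·k^(0.22−1) = 0.128, so k_gold = (0.22·0.67/0.128)^(1/0.78) ≈ 1.1983.
y_gold = 0.67·1.1983^0.22 ≈ 0.6972, c_gold = y_gold − 0.128·k_gold ≈ 0.5438.
Gain: Δc = 0.5438 − 0.4952 ≈ 0.0487.

Δc ≈ 0.049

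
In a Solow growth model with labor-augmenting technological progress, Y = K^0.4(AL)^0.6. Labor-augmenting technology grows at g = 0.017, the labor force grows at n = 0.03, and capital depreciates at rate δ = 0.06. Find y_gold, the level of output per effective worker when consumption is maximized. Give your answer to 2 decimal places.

n + g + δ = 0.03 + 0.017 + 0.06 = 0.107.
Golden rule sets MPK = n+g+δ: 0.4·k^(0.4−1) = 0.107, so k_gold = (0.4/0.107)^(1/0.6) ≈ 9.0045.
Output: y_gold = k_gold^0.4 = 9.0045^0.4 ≈ 2.4087.

y_gold ≈ 2.41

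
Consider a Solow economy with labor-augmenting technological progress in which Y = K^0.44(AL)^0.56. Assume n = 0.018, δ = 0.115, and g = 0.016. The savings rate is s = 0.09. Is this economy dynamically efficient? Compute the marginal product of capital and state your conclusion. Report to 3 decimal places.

n + g + δ = 0.018 + 0.016 + 0.115 = 0.149.
Steady-state k*: s·k^0.44 = 0.149·k gives k* = (0.09/0.149)^(1/0.56) ≈ 0.4065.
MPK = 0.44·0.4065^(-0.56) ≈ 0.7284.
MPK > n+g+δ = 0.149, so the economy is dynamically efficient (under-saving).

dynamically efficient; MPK ≈ 0.728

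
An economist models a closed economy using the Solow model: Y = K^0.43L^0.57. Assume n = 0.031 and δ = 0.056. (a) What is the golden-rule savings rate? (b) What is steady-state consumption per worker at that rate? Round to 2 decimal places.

The effective depreciation rate is n + δ = 0.031 + 0.056 = 0.087.
For Cobb-Douglas, s_gold equals capital's share: s_gold = 0.43.
Setting f'(k) = n+δ gives 0.43·k^(0.43−1) = 0.087, hence k_gold = (0.43/0.087)^(1/0.57) ≈ 16.4989.
y_gold = 16.4989^0.43 ≈ 3.3381; c_gold = (1−0.43)·y_gold ≈ 1.9027.

(a) s_gold = 0.43; (b) c_gold ≈ 1.90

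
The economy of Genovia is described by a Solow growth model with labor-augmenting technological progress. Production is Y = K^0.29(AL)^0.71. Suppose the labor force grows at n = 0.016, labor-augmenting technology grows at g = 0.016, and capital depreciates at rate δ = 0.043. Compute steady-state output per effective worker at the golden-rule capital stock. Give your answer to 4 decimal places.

The effective depreciation rate is n + g + δ = 0.016 + 0.016 + 0.043 = 0.075.
At the golden rule the marginal product of capital equals n+g+δ: 0.29·k^(0.29−1) = 0.075. Solving, k_gold = (0.29/0.075)^(1/0.71) ≈ 6.7179.
Output: y_gold = k_gold^0.29 = 6.7179^0.29 ≈ 1.7374.

y_gold ≈ 1.7374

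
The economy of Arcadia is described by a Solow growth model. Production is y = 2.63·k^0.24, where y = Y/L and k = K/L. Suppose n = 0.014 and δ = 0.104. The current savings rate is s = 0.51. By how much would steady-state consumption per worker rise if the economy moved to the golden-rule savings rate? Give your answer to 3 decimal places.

n + δ = 0.014 + 0.104 = 0.118.
Current steady state (s = 0.51): k* = (0.51·2.63/0.118)^(1/0.76) ≈ 24.4909, y* = 2.63·24.4909^0.24 ≈ 5.6665, c* = (1−0.51)·5.6665 ≈ 2.7766.
Setting f'(k) = n+δ gives 0.24·2.63·k^(0.24−1) = 0.118, hence k_gold = (0.24·2.63/0.118)^(1/0.76) ≈ 9.0838.
y_gold = 2.63·9.0838^0.24 ≈ 4.4662, c_gold = y_gold − 0.118·k_gold ≈ 3.3943.
Gain: Δc = 3.3943 − 2.7766 ≈ 0.6177.

Δc ≈ 0.618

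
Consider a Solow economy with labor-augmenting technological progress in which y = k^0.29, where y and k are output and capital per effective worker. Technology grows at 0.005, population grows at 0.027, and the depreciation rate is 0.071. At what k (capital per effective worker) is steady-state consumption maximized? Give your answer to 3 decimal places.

Capital per effective worker breaks even when investment replaces (n + g + δ)·k; here n + g + δ = 0.103.
Golden rule sets MPK = n+g+δ: 0.29·k^(0.29−1) = 0.103, so k_gold = (0.29/0.103)^(1/0.71) ≈ 4.2972.

k_gold ≈ 4.297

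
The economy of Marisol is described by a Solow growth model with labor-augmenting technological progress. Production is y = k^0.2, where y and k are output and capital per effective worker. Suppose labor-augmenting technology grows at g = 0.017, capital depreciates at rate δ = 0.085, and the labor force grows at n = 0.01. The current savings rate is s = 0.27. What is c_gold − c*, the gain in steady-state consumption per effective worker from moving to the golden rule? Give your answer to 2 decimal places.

The effective depreciation rate is n + g + δ = 0.01 + 0.017 + 0.085 = 0.112.
Current steady state (s = 0.27): k* = (0.27/0.112)^(1/0.8) ≈ 3.0039, y* = 3.0039^0.2 ≈ 1.2461, c* = (1−0.27)·1.2461 ≈ 0.9096.
Golden rule sets MPK = n+g+δ: 0.2·k^(0.2−1) = 0.112, so k_gold = (0.2/0.112)^(1/0.8) ≈ 2.0643.
y_gold = 2.0643^0.2 ≈ 1.1560, c_gold = y_gold − 0.112·k_gold ≈ 0.9248.
Gain: Δc = 0.9248 − 0.9096 ≈ 0.0152.

Δc ≈ 0.02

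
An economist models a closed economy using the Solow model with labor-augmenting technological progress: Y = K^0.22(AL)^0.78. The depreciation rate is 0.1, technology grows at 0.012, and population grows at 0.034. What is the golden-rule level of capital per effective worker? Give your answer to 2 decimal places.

k_gold ≈ 1.69

Break-even investment rate: n + g + δ = 0.034 + 0.012 + 0.1 = 0.146.
Golden rule sets MPK = n+g+δ: 0.22·k^(0.22−1) = 0.146, so k_gold = (0.22/0.146)^(1/0.78) ≈ 1.6916.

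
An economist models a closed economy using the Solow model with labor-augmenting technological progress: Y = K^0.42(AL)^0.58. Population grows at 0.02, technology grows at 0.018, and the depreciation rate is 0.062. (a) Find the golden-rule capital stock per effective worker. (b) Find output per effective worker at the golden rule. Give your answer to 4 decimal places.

Break-even investment rate: n + g + δ = 0.02 + 0.018 + 0.062 = 0.1.
Golden rule sets MPK = n+g+δ: 0.42·k^(0.42−1) = 0.1, so k_gold = (0.42/0.1)^(1/0.58) ≈ 11.8732.
y_gold = 11.8732^0.42 ≈ 2.8270.

(a) k_gold ≈ 11.8732; (b) y_gold ≈ 2.8270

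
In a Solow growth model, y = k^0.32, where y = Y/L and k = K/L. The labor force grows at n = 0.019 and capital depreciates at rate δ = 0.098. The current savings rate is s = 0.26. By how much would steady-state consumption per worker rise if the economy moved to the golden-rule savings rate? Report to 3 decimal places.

Capital per worker breaks even when investment replaces (n + δ)·k; here n + δ = 0.117.
Current steady state (s = 0.26): k* = (0.26/0.117)^(1/0.68) ≈ 3.2358, y* = 3.2358^0.32 ≈ 1.4561, c* = (1−0.26)·1.4561 ≈ 1.0775.
At the golden rule the marginal product of capital equals n+δ: 0.32·k^(0.32−1) = 0.117. Solving, k_gold = (0.32/0.117)^(1/0.68) ≈ 4.3913.
y_gold = 4.3913^0.32 ≈ 1.6056, c_gold = y_gold − 0.117·k_gold ≈ 1.0918.
Gain: Δc = 1.0918 − 1.0775 ≈ 0.0143.

Δc ≈ 0.014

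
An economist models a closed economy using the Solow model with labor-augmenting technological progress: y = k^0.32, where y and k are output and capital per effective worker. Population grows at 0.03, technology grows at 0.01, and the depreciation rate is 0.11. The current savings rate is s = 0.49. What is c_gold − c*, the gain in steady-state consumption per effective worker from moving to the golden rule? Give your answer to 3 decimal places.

Δc ≈ 0.081

Break-even investment rate: n + g + δ = 0.03 + 0.01 + 0.11 = 0.15.
Current steady state (s = 0.49): k* = (0.49/0.15)^(1/0.68) ≈ 5.7021, y* = 5.7021^0.32 ≈ 1.7455, c* = (1−0.49)·1.7455 ≈ 0.8902.
At the golden rule the marginal product of capital equals n+g+δ: 0.32·k^(0.32−1) = 0.15. Solving, k_gold = (0.32/0.15)^(1/0.68) ≈ 3.0473.
y_gold = 3.0473^0.32 ≈ 1.4284, c_gold = y_gold − 0.15·k_gold ≈ 0.9713.
Gain: Δc = 0.9713 − 0.8902 ≈ 0.0811.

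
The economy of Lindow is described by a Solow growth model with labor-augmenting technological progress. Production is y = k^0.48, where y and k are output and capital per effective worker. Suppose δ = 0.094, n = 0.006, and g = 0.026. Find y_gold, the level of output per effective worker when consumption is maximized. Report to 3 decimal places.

Break-even investment rate: n + g + δ = 0.006 + 0.026 + 0.094 = 0.126.
At the golden rule the marginal product of capital equals n+g+δ: 0.48·k^(0.48−1) = 0.126. Solving, k_gold = (0.48/0.126)^(1/0.52) ≈ 13.0936.
Output: y_gold = k_gold^0.48 = 13.0936^0.48 ≈ 3.4371.

y_gold ≈ 3.437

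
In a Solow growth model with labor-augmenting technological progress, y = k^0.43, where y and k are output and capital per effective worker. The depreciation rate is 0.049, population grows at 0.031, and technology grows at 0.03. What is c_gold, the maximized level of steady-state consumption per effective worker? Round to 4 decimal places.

n + g + δ = 0.031 + 0.03 + 0.049 = 0.11.
Maximizing c = f(k) − (n+g+δ)·k gives f'(k) = n+g+δ, i.e. 0.43·k^(0.43−1) = 0.11, so k_gold = (0.43/0.11)^(1/0.57) ≈ 10.9328.
y_gold = 10.9328^0.43 ≈ 2.7968.
c_gold = y_gold − (n+g+δ)·k_gold = 2.7968 − 0.11·10.9328 ≈ 1.5941.

c_gold ≈ 1.5941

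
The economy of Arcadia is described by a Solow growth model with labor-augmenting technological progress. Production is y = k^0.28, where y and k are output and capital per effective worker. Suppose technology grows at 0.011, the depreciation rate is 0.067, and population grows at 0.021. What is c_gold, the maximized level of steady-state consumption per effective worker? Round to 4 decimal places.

c_gold ≈ 1.0788

The effective depreciation rate is n + g + δ = 0.021 + 0.011 + 0.067 = 0.099.
At the golden rule the marginal product of capital equals n+g+δ: 0.28·k^(0.28−1) = 0.099. Solving, k_gold = (0.28/0.099)^(1/0.72) ≈ 4.2376.
y_gold = 4.2376^0.28 ≈ 1.4983.
c_gold = y_gold − (n+g+δ)·k_gold = 1.4983 − 0.099·4.2376 ≈ 1.0788.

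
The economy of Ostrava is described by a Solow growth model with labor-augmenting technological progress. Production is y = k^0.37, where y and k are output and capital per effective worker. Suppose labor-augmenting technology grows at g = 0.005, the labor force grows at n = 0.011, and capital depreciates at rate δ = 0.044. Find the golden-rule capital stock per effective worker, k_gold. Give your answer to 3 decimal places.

n + g + δ = 0.011 + 0.005 + 0.044 = 0.06.
Maximizing c = f(k) − (n+g+δ)·k gives f'(k) = n+g+δ, i.e. 0.37·k^(0.37−1) = 0.06, so k_gold = (0.37/0.06)^(1/0.63) ≈ 17.9493.

k_gold ≈ 17.949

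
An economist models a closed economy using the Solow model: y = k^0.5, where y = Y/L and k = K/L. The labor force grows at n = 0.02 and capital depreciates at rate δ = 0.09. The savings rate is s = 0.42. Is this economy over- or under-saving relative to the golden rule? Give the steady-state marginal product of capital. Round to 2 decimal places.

n + δ = 0.02 + 0.09 = 0.11.
Steady-state k*: s·k^0.5 = 0.11·k gives k* = (0.42/0.11)^(1/0.5) ≈ 14.5785.
MPK = 0.5·14.5785^(-0.5) ≈ 0.1310.
MPK > n+δ = 0.11, so the economy is dynamically efficient (under-saving).

under-saving; MPK ≈ 0.13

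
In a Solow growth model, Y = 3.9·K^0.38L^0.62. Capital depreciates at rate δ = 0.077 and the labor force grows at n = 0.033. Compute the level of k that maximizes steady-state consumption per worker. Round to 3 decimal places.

Capital per worker breaks even when investment replaces (n + δ)·k; here n + δ = 0.11.
Golden rule sets MPK = n+δ: 0.38·3.9·k^(0.38−1) = 0.11, so k_gold = (0.38·3.9/0.11)^(1/0.62) ≈ 66.3288.

k_gold ≈ 66.329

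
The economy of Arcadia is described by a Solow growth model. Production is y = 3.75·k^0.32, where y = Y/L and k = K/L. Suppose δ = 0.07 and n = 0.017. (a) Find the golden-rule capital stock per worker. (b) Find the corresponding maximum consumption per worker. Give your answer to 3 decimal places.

Break-even investment rate: n + δ = 0.017 + 0.07 = 0.087.
Maximizing c = f(k) − (n+δ)·k gives f'(k) = n+δ, i.e. 0.32·3.75·k^(0.32−1) = 0.087, so k_gold = (0.32·3.75/0.087)^(1/0.68) ≈ 47.4213.
y_gold = 3.75·47.4213^0.32 ≈ 12.8927; c_gold = y_gold − 0.087·k_gold ≈ 8.7670.

(a) k_gold ≈ 47.421; (b) c_gold ≈ 8.767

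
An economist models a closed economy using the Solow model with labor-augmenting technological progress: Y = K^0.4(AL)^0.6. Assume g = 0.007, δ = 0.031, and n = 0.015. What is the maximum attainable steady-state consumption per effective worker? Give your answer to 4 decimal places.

Break-even investment rate: n + g + δ = 0.015 + 0.007 + 0.031 = 0.053.
At the golden rule the marginal product of capital equals n+g+δ: 0.4·k^(0.4−1) = 0.053. Solving, k_gold = (0.4/0.053)^(1/0.6) ≈ 29.0385.
y_gold = 29.0385^0.4 ≈ 3.8476.
c_gold = y_gold − (n+g+δ)·k_gold = 3.8476 − 0.053·29.0385 ≈ 2.3086.

c_gold ≈ 2.3086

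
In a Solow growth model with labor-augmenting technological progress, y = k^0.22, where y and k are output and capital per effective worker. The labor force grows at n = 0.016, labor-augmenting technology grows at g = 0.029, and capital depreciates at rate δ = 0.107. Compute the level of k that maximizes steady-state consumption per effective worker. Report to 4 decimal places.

n + g + δ = 0.016 + 0.029 + 0.107 = 0.152.
Maximizing c = f(k) − (n+g+δ)·k gives f'(k) = n+g+δ, i.e. 0.22·k^(0.22−1) = 0.152, so k_gold = (0.22/0.152)^(1/0.78) ≈ 1.6065.

k_gold ≈ 1.6065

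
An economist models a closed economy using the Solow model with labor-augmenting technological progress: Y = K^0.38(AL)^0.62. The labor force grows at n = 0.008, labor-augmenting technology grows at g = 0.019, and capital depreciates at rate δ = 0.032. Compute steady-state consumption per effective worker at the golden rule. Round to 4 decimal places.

c_gold ≈ 1.9417

n + g + δ = 0.008 + 0.019 + 0.032 = 0.059.
Golden rule sets MPK = n+g+δ: 0.38·k^(0.38−1) = 0.059, so k_gold = (0.38/0.059)^(1/0.62) ≈ 20.1710.
y_gold = 20.1710^0.38 ≈ 3.1318.
c_gold = y_gold − (n+g+δ)·k_gold = 3.1318 − 0.059·20.1710 ≈ 1.9417.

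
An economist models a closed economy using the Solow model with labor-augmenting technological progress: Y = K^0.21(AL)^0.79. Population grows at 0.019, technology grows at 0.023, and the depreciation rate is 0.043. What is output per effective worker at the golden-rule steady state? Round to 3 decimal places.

Break-even investment rate: n + g + δ = 0.019 + 0.023 + 0.043 = 0.085.
Maximizing c = f(k) − (n+g+δ)·k gives f'(k) = n+g+δ, i.e. 0.21·k^(0.21−1) = 0.085, so k_gold = (0.21/0.085)^(1/0.79) ≈ 3.1421.
Output: y_gold = k_gold^0.21 = 3.1421^0.21 ≈ 1.2718.

y_gold ≈ 1.272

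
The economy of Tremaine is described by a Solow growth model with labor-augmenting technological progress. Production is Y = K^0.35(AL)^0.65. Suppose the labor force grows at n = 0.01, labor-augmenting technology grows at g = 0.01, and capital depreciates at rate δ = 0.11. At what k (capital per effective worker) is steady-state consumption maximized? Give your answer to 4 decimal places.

k_gold ≈ 4.5891

n + g + δ = 0.01 + 0.01 + 0.11 = 0.13.
Golden rule sets MPK = n+g+δ: 0.35·k^(0.35−1) = 0.13, so k_gold = (0.35/0.13)^(1/0.65) ≈ 4.5891.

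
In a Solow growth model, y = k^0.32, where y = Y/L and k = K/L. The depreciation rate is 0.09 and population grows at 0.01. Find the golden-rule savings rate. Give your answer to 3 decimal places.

s_gold = 0.320

n + δ = 0.01 + 0.09 = 0.1.
At the golden rule MPK = n+δ, and in any Cobb-Douglas steady state s = (n+δ)·k/y = MPK·k/y = capital's share 0.32.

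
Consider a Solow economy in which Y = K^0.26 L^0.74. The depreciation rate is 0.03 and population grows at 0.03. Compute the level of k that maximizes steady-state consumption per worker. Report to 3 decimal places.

Break-even investment rate: n + δ = 0.03 + 0.03 = 0.06.
Maximizing c = f(k) − (n+δ)·k gives f'(k) = n+δ, i.e. 0.26·k^(0.26−1) = 0.06, so k_gold = (0.26/0.06)^(1/0.74) ≈ 7.2539.

k_gold ≈ 7.254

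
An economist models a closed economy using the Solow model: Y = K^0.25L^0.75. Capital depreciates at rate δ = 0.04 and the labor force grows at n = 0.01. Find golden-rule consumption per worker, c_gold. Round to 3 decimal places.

n + δ = 0.01 + 0.04 = 0.05.
At the golden rule the marginal product of capital equals n+δ: 0.25·k^(0.25−1) = 0.05. Solving, k_gold = (0.25/0.05)^(1/0.75) ≈ 8.5499.
y_gold = 8.5499^0.25 ≈ 1.7100.
c_gold = y_gold − (n+δ)·k_gold = 1.7100 − 0.05·8.5499 ≈ 1.2825.

c_gold ≈ 1.282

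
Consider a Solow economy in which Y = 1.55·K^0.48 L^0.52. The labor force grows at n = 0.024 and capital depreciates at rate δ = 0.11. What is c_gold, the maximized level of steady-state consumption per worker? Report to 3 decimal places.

c_gold ≈ 3.922

Capital per worker breaks even when investment replaces (n + δ)·k; here n + δ = 0.134.
Setting f'(k) = n+δ gives 0.48·1.55·k^(0.48−1) = 0.134, hence k_gold = (0.48·1.55/0.134)^(1/0.52) ≈ 27.0190.
y_gold = 1.55·27.0190^0.48 ≈ 7.5428.
c_gold = y_gold − (n+δ)·k_gold = 7.5428 − 0.134·27.0190 ≈ 3.9223.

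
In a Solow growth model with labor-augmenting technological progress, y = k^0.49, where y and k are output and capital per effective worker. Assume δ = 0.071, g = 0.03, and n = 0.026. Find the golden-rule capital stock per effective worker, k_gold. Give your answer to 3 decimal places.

k_gold ≈ 14.119

Break-even investment rate: n + g + δ = 0.026 + 0.03 + 0.071 = 0.127.
Golden rule sets MPK = n+g+δ: 0.49·k^(0.49−1) = 0.127, so k_gold = (0.49/0.127)^(1/0.51) ≈ 14.1185.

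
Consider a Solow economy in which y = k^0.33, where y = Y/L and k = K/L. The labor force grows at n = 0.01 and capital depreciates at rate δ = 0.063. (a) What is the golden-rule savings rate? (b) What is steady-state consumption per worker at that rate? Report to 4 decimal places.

n + δ = 0.01 + 0.063 = 0.073.
For Cobb-Douglas, s_gold equals capital's share: s_gold = 0.33.
Setting f'(k) = n+δ gives 0.33·k^(0.33−1) = 0.073, hence k_gold = (0.33/0.073)^(1/0.67) ≈ 9.5038.
y_gold = 9.5038^0.33 ≈ 2.1024; c_gold = (1−0.33)·y_gold ≈ 1.4086.

(a) s_gold = 0.3300; (b) c_gold ≈ 1.4086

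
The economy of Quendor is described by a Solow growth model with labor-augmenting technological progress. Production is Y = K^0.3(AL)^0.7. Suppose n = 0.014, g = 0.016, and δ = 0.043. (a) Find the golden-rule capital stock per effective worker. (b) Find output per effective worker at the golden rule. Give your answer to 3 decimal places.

(a) k_gold ≈ 7.531; (b) y_gold ≈ 1.833

Break-even investment rate: n + g + δ = 0.014 + 0.016 + 0.043 = 0.073.
Setting f'(k) = n+g+δ gives 0.3·k^(0.3−1) = 0.073, hence k_gold = (0.3/0.073)^(1/0.7) ≈ 7.5310.
y_gold = 7.5310^0.3 ≈ 1.8326.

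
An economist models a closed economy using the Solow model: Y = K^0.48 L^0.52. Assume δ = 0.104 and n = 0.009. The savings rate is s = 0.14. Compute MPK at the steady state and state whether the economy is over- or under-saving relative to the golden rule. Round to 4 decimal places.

under-saving; MPK ≈ 0.3874

The effective depreciation rate is n + δ = 0.009 + 0.104 = 0.113.
Steady-state k*: s·k^0.48 = 0.113·k gives k* = (0.14/0.113)^(1/0.52) ≈ 1.5099.
MPK = 0.48·1.5099^(-0.52) ≈ 0.3874.
MPK > n+δ = 0.113, so the economy is dynamically efficient (under-saving).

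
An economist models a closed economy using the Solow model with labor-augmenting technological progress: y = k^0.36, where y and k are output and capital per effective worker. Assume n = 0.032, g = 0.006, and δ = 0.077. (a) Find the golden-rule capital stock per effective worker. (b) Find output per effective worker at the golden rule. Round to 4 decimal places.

(a) k_gold ≈ 5.9482; (b) y_gold ≈ 1.9001

n + g + δ = 0.032 + 0.006 + 0.077 = 0.115.
Golden rule sets MPK = n+g+δ: 0.36·k^(0.36−1) = 0.115, so k_gold = (0.36/0.115)^(1/0.64) ≈ 5.9482.
y_gold = 5.9482^0.36 ≈ 1.9001.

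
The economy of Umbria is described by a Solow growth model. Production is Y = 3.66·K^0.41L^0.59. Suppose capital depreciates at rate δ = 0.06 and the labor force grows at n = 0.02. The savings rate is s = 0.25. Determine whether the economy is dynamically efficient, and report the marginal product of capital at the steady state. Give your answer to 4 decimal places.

dynamically efficient; MPK ≈ 0.1312

n + δ = 0.02 + 0.06 = 0.08.
Steady-state k*: s·A·k^0.41 = 0.08·k gives k* = (0.25·3.66/0.08)^(1/0.59) ≈ 62.1987.
MPK = 0.41·3.66·62.1987^(-0.59) ≈ 0.1312.
MPK > n+δ = 0.08, so the economy is dynamically efficient (under-saving).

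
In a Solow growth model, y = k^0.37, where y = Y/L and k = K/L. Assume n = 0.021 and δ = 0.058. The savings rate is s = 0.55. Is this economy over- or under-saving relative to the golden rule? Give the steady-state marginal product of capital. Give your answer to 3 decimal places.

over-saving; MPK ≈ 0.053

Break-even investment rate: n + δ = 0.021 + 0.058 = 0.079.
Steady-state k*: s·k^0.37 = 0.079·k gives k* = (0.55/0.079)^(1/0.63) ≈ 21.7608.
MPK = 0.37·21.7608^(-0.63) ≈ 0.0531.
MPK < n+δ = 0.079, so the economy is dynamically inefficient (over-saving).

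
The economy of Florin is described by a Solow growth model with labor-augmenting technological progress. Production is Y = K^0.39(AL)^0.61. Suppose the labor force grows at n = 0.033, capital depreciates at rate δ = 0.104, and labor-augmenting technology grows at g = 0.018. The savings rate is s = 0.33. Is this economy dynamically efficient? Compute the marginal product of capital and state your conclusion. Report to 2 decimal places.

dynamically efficient; MPK ≈ 0.18

The effective depreciation rate is n + g + δ = 0.033 + 0.018 + 0.104 = 0.155.
Steady-state k*: s·k^0.39 = 0.155·k gives k* = (0.33/0.155)^(1/0.61) ≈ 3.4515.
MPK = 0.39·3.4515^(-0.61) ≈ 0.1832.
MPK > n+g+δ = 0.155, so the economy is dynamically efficient (under-saving).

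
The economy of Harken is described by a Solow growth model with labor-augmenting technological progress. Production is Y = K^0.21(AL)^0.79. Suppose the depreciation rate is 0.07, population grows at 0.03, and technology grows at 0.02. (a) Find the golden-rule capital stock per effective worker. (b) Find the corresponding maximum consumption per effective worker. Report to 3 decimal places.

(a) k_gold ≈ 2.031; (b) c_gold ≈ 0.917

The effective depreciation rate is n + g + δ = 0.03 + 0.02 + 0.07 = 0.12.
Golden rule sets MPK = n+g+δ: 0.21·k^(0.21−1) = 0.12, so k_gold = (0.21/0.12)^(1/0.79) ≈ 2.0307.
y_gold = 2.0307^0.21 ≈ 1.1604; c_gold = y_gold − 0.12·k_gold ≈ 0.9167.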